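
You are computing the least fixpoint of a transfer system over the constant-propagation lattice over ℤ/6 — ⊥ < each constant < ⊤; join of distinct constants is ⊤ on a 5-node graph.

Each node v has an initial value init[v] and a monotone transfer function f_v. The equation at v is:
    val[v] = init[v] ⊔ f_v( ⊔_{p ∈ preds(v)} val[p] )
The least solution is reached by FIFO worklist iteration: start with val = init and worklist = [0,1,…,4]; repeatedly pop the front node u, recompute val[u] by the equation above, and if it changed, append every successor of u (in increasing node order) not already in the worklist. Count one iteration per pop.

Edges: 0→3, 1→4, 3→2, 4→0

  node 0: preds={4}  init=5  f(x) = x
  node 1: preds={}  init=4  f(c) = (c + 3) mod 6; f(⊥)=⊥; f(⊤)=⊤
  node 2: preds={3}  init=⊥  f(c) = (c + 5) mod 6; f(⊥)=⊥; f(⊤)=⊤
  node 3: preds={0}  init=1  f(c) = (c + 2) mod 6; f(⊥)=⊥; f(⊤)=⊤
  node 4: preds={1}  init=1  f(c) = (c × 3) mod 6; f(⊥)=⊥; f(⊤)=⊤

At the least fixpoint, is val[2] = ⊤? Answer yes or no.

Trace (7 dequeues):
  [1] u=0 | in 1 | out ⊤ | prev 5 | push {}
  [2] u=1 | in ⊥ | out 4 | ==
  [3] u=2 | in 1 | out 0 | prev ⊥ | push {}
  [4] u=3 | in ⊤ | out ⊤ | prev 1 | push {2}
  [5] u=4 | in 4 | out ⊤ | prev 1 | push {0}
  [6] u=2 | in ⊤ | out ⊤ | prev 0 | push {}
  [7] u=0 | in ⊤ | out ⊤ | ==

Converged values:
  [0] ⊤
  [1] 4
  [2] ⊤
  [3] ⊤
  [4] ⊤

yes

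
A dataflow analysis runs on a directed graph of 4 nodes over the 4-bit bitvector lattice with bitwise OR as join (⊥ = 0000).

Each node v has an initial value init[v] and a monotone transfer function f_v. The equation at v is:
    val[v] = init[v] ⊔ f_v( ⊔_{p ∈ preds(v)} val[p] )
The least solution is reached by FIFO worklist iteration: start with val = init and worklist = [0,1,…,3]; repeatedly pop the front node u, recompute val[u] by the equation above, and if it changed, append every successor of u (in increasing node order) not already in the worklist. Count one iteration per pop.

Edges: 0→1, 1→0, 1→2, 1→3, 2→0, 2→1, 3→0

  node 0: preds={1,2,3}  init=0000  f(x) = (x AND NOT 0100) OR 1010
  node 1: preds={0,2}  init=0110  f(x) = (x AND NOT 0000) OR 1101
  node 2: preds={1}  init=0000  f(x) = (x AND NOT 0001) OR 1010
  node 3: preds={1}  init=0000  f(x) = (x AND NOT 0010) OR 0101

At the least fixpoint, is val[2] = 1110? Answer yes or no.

Iteration log — 6 steps:
  step 1. node 0  ⊔preds=0110  new=1010  old=0000  +wl: 
  step 2. node 1  ⊔preds=1010  new=1111  old=0110  +wl: 0
  step 3. node 2  ⊔preds=1111  new=1110  old=0000  +wl: 1
  step 4. node 3  ⊔preds=1111  new=1101  old=0000  +wl: 
  step 5. node 0  ⊔preds=1111  new=1011  old=1010  +wl: 
  step 6. node 1  ⊔preds=1111  new=1111  stable

Least fixpoint reached:
  node 0: 1011
  node 1: 1111
  node 2: 1110
  node 3: 1101

yes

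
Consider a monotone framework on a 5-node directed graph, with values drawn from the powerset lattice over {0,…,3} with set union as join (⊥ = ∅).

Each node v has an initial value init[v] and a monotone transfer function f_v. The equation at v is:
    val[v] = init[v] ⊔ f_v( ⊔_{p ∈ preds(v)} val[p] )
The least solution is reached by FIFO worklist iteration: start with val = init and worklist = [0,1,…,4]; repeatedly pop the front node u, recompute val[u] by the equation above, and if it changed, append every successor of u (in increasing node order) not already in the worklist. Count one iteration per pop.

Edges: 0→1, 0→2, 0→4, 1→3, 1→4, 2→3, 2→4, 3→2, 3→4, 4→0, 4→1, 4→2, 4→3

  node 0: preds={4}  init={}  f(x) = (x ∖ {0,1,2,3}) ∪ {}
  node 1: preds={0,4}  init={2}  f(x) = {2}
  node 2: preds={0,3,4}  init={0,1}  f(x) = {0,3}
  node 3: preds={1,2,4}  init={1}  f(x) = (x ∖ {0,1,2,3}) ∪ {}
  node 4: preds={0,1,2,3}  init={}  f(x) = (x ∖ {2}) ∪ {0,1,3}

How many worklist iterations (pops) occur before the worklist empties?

Iteration log — 9 steps:
  step 1. node 0  ⊔preds={}  new={}  stable
  step 2. node 1  ⊔preds={}  new={2}  stable
  step 3. node 2  ⊔preds={1}  new={0,1,3}  old={0,1}  +wl: 
  step 4. node 3  ⊔preds={0,1,2,3}  new={1}  stable
  step 5. node 4  ⊔preds={0,1,2,3}  new={0,1,3}  old={}  +wl: 0,1,2,3
  step 6. node 0  ⊔preds={0,1,3}  new={}  stable
  step 7. node 1  ⊔preds={0,1,3}  new={2}  stable
  step 8. node 2  ⊔preds={0,1,3}  new={0,1,3}  stable
  step 9. node 3  ⊔preds={0,1,2,3}  new={1}  stable

Least fixpoint reached:
  node 0: {}
  node 1: {2}
  node 2: {0,1,3}
  node 3: {1}
  node 4: {0,1,3}

9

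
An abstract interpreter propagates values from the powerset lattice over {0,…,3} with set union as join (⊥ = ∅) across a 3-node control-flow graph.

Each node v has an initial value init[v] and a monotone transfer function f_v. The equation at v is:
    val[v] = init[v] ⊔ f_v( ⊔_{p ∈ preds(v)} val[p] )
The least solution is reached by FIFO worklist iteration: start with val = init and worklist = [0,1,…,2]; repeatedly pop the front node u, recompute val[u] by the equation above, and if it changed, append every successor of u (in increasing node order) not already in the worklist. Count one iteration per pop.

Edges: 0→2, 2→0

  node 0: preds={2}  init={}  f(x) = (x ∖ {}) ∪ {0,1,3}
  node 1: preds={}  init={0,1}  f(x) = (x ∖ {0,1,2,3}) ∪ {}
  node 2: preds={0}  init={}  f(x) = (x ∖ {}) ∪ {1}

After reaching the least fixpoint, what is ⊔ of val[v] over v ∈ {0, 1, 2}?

Iteration log — 4 steps:
  step 1. node 0  ⊔preds={}  new={0,1,3}  old={}  +wl: 
  step 2. node 1  ⊔preds={}  new={0,1}  stable
  step 3. node 2  ⊔preds={0,1,3}  new={0,1,3}  old={}  +wl: 0
  step 4. node 0  ⊔preds={0,1,3}  new={0,1,3}  stable

Least fixpoint reached:
  node 0: {0,1,3}
  node 1: {0,1}
  node 2: {0,1,3}

{0,1,3}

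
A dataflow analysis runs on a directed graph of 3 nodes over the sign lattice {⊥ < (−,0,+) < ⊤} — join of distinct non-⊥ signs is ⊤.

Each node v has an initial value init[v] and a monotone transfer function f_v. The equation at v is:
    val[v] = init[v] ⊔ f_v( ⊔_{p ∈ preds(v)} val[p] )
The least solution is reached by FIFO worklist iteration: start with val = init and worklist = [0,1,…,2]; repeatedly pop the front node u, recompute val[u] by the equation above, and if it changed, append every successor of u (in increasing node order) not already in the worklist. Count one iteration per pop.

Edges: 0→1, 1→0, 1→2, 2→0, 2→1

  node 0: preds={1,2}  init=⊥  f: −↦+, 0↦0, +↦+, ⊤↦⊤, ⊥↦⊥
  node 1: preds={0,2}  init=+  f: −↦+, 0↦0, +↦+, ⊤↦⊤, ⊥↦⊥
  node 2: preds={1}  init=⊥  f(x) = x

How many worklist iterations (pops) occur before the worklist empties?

5

Trace (5 dequeues):
  [1] u=0 | in + | out + | prev ⊥ | push {}
  [2] u=1 | in + | out + | ==
  [3] u=2 | in + | out + | prev ⊥ | push {0,1}
  [4] u=0 | in + | out + | ==
  [5] u=1 | in + | out + | ==

Converged values:
  [0] +
  [1] +
  [2] +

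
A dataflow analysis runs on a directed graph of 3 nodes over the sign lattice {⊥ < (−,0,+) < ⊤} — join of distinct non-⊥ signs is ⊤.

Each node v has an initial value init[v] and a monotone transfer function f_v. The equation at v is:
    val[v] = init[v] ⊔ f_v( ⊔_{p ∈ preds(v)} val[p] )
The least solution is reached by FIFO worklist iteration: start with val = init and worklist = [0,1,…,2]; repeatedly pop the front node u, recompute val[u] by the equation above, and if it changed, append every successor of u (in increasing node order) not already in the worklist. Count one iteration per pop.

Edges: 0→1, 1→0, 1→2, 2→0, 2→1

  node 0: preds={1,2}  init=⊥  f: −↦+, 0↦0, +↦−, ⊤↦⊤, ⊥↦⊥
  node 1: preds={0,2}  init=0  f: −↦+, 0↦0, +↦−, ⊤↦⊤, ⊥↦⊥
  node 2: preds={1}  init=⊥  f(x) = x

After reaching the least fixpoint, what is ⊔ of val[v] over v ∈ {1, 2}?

0

Worklist (5 pops):
  #1 pop 0: in=0 → 0 (was ⊥); enqueue []
  #2 pop 1: in=0 → 0 (no change)
  #3 pop 2: in=0 → 0 (was ⊥); enqueue [0,1]
  #4 pop 0: in=0 → 0 (no change)
  #5 pop 1: in=0 → 0 (no change)

Fixpoint:
  val[0] = 0
  val[1] = 0
  val[2] = 0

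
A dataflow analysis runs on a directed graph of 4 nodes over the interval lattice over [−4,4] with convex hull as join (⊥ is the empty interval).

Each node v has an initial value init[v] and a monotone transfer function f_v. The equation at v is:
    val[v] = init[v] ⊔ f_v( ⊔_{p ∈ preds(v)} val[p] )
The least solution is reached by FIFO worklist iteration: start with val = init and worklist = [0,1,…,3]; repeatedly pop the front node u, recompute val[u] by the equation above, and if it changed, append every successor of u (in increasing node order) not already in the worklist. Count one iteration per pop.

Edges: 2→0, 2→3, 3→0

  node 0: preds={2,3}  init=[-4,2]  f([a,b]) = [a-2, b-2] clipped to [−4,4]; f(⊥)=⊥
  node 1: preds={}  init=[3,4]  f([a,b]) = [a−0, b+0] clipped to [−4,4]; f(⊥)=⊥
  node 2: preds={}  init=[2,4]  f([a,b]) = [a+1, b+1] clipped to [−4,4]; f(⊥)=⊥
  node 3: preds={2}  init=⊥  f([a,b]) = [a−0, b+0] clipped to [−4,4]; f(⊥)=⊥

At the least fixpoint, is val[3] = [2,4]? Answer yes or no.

Trace (5 dequeues):
  [1] u=0 | in [2,4] | out [-4,2] | ==
  [2] u=1 | in ⊥ | out [3,4] | ==
  [3] u=2 | in ⊥ | out [2,4] | ==
  [4] u=3 | in [2,4] | out [2,4] | prev ⊥ | push {0}
  [5] u=0 | in [2,4] | out [-4,2] | ==

Converged values:
  [0] [-4,2]
  [1] [3,4]
  [2] [2,4]
  [3] [2,4]

yes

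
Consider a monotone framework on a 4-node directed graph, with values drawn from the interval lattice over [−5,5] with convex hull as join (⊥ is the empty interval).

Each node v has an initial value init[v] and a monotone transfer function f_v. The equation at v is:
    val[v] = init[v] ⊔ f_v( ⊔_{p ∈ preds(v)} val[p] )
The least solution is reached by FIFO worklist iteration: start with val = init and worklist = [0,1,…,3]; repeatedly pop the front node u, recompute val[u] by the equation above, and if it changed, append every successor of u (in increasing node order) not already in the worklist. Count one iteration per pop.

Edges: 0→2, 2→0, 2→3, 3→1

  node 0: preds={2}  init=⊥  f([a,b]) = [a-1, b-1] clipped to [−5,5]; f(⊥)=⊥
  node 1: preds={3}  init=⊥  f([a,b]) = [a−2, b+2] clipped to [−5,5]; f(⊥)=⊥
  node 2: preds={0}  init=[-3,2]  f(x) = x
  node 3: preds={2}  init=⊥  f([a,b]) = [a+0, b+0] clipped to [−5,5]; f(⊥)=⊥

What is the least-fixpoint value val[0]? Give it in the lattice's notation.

[-5,1]

Iteration log — 10 steps:
  step 1. node 0  ⊔preds=[-3,2]  new=[-4,1]  old=⊥  +wl: 
  step 2. node 1  ⊔preds=⊥  new=⊥  stable
  step 3. node 2  ⊔preds=[-4,1]  new=[-4,2]  old=[-3,2]  +wl: 0
  step 4. node 3  ⊔preds=[-4,2]  new=[-4,2]  old=⊥  +wl: 1
  step 5. node 0  ⊔preds=[-4,2]  new=[-5,1]  old=[-4,1]  +wl: 2
  step 6. node 1  ⊔preds=[-4,2]  new=[-5,4]  old=⊥  +wl: 
  step 7. node 2  ⊔preds=[-5,1]  new=[-5,2]  old=[-4,2]  +wl: 0,3
  step 8. node 0  ⊔preds=[-5,2]  new=[-5,1]  stable
  step 9. node 3  ⊔preds=[-5,2]  new=[-5,2]  old=[-4,2]  +wl: 1
  step 10. node 1  ⊔preds=[-5,2]  new=[-5,4]  stable

Least fixpoint reached:
  node 0: [-5,1]
  node 1: [-5,4]
  node 2: [-5,2]
  node 3: [-5,2]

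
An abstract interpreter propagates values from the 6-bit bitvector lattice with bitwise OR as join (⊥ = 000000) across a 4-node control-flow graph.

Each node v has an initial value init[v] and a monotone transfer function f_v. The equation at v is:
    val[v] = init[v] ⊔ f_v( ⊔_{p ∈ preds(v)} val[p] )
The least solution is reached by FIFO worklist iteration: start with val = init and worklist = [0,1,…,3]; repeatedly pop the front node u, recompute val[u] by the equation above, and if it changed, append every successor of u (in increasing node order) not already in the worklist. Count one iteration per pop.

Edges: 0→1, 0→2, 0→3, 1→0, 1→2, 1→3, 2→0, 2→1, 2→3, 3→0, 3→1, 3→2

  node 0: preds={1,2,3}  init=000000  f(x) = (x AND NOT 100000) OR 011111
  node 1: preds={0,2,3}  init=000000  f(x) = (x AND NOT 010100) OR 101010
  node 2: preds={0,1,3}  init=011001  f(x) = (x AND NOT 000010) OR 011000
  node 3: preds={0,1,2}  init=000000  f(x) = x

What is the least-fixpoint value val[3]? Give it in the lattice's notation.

111111

Iteration log — 7 steps:
  step 1. node 0  ⊔preds=011001  new=011111  old=000000  +wl: 
  step 2. node 1  ⊔preds=011111  new=101011  old=000000  +wl: 0
  step 3. node 2  ⊔preds=111111  new=111101  old=011001  +wl: 1
  step 4. node 3  ⊔preds=111111  new=111111  old=000000  +wl: 2
  step 5. node 0  ⊔preds=111111  new=011111  stable
  step 6. node 1  ⊔preds=111111  new=101011  stable
  step 7. node 2  ⊔preds=111111  new=111101  stable

Least fixpoint reached:
  node 0: 011111
  node 1: 101011
  node 2: 111101
  node 3: 111111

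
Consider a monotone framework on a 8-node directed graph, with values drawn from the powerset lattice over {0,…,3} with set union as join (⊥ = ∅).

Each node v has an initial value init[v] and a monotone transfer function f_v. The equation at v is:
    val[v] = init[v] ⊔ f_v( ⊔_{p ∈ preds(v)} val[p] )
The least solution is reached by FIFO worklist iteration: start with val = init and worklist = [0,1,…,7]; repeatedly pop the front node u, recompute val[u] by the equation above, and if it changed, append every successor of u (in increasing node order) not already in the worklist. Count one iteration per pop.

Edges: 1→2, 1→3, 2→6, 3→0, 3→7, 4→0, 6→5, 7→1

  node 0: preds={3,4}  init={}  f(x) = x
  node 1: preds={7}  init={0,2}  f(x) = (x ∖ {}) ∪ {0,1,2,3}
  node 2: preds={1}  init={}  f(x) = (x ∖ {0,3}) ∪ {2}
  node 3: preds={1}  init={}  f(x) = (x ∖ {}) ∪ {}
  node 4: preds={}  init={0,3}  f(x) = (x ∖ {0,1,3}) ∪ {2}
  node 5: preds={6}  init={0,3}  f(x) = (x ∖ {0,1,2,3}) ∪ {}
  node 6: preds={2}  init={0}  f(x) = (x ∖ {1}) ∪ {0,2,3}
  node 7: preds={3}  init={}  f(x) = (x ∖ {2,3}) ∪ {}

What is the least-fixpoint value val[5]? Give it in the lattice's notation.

Worklist (11 pops):
  #1 pop 0: in={0,3} → {0,3} (was {}); enqueue []
  #2 pop 1: in={} → {0,1,2,3} (was {0,2}); enqueue []
  #3 pop 2: in={0,1,2,3} → {1,2} (was {}); enqueue []
  #4 pop 3: in={0,1,2,3} → {0,1,2,3} (was {}); enqueue [0]
  #5 pop 4: in={} → {0,2,3} (was {0,3}); enqueue []
  #6 pop 5: in={0} → {0,3} (no change)
  #7 pop 6: in={1,2} → {0,2,3} (was {0}); enqueue [5]
  #8 pop 7: in={0,1,2,3} → {0,1} (was {}); enqueue [1]
  #9 pop 0: in={0,1,2,3} → {0,1,2,3} (was {0,3}); enqueue []
  #10 pop 5: in={0,2,3} → {0,3} (no change)
  #11 pop 1: in={0,1} → {0,1,2,3} (no change)

Fixpoint:
  val[0] = {0,1,2,3}
  val[1] = {0,1,2,3}
  val[2] = {1,2}
  val[3] = {0,1,2,3}
  val[4] = {0,2,3}
  val[5] = {0,3}
  val[6] = {0,2,3}
  val[7] = {0,1}

{0,3}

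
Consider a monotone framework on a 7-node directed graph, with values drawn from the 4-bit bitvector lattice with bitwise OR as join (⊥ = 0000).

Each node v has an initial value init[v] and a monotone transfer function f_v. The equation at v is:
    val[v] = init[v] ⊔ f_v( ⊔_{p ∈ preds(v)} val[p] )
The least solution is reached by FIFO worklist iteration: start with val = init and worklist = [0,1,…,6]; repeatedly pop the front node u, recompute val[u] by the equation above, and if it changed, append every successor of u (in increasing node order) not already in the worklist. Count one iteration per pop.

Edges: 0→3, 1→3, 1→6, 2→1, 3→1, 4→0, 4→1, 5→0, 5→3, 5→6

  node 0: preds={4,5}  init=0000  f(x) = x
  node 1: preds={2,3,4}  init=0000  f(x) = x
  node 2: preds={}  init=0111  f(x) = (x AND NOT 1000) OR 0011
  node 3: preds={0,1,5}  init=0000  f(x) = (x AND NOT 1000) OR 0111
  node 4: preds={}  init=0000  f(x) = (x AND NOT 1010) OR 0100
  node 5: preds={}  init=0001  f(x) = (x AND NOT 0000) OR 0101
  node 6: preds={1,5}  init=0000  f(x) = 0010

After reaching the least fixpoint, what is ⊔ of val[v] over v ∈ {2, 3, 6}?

0111

Worklist (10 pops):
  #1 pop 0: in=0001 → 0001 (was 0000); enqueue []
  #2 pop 1: in=0111 → 0111 (was 0000); enqueue []
  #3 pop 2: in=0000 → 0111 (no change)
  #4 pop 3: in=0111 → 0111 (was 0000); enqueue [1]
  #5 pop 4: in=0000 → 0100 (was 0000); enqueue [0]
  #6 pop 5: in=0000 → 0101 (was 0001); enqueue [3]
  #7 pop 6: in=0111 → 0010 (was 0000); enqueue []
  #8 pop 1: in=0111 → 0111 (no change)
  #9 pop 0: in=0101 → 0101 (was 0001); enqueue []
  #10 pop 3: in=0111 → 0111 (no change)

Fixpoint:
  val[0] = 0101
  val[1] = 0111
  val[2] = 0111
  val[3] = 0111
  val[4] = 0100
  val[5] = 0101
  val[6] = 0010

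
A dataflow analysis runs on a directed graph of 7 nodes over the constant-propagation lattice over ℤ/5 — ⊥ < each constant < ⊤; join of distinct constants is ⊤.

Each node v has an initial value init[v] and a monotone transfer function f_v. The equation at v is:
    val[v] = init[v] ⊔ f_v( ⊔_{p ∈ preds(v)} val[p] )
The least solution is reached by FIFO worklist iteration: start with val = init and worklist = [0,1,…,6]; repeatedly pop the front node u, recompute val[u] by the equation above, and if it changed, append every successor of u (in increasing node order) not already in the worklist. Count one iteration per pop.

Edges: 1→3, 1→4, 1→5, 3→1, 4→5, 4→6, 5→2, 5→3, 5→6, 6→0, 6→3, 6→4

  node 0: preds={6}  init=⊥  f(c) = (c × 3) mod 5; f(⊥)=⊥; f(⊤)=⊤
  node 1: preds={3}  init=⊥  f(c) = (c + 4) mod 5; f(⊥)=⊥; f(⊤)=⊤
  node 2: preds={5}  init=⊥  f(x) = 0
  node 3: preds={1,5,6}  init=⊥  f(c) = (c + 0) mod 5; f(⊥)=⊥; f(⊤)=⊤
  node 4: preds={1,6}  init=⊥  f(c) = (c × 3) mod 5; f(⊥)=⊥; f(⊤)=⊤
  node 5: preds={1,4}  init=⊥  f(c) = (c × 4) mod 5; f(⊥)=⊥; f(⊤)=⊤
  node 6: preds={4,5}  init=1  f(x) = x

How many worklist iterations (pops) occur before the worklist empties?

Trace (19 dequeues):
  [1] u=0 | in 1 | out 3 | prev ⊥ | push {}
  [2] u=1 | in ⊥ | out ⊥ | ==
  [3] u=2 | in ⊥ | out 0 | prev ⊥ | push {}
  [4] u=3 | in 1 | out 1 | prev ⊥ | push {1}
  [5] u=4 | in 1 | out 3 | prev ⊥ | push {}
  [6] u=5 | in 3 | out 2 | prev ⊥ | push {2,3}
  [7] u=6 | in ⊤ | out ⊤ | prev 1 | push {0,4}
  [8] u=1 | in 1 | out 0 | prev ⊥ | push {5}
  [9] u=2 | in 2 | out 0 | ==
  [10] u=3 | in ⊤ | out ⊤ | prev 1 | push {1}
  [11] u=0 | in ⊤ | out ⊤ | prev 3 | push {}
  [12] u=4 | in ⊤ | out ⊤ | prev 3 | push {6}
  [13] u=5 | in ⊤ | out ⊤ | prev 2 | push {2,3}
  [14] u=1 | in ⊤ | out ⊤ | prev 0 | push {4,5}
  [15] u=6 | in ⊤ | out ⊤ | ==
  [16] u=2 | in ⊤ | out 0 | ==
  [17] u=3 | in ⊤ | out ⊤ | ==
  [18] u=4 | in ⊤ | out ⊤ | ==
  [19] u=5 | in ⊤ | out ⊤ | ==

Converged values:
  [0] ⊤
  [1] ⊤
  [2] 0
  [3] ⊤
  [4] ⊤
  [5] ⊤
  [6] ⊤

19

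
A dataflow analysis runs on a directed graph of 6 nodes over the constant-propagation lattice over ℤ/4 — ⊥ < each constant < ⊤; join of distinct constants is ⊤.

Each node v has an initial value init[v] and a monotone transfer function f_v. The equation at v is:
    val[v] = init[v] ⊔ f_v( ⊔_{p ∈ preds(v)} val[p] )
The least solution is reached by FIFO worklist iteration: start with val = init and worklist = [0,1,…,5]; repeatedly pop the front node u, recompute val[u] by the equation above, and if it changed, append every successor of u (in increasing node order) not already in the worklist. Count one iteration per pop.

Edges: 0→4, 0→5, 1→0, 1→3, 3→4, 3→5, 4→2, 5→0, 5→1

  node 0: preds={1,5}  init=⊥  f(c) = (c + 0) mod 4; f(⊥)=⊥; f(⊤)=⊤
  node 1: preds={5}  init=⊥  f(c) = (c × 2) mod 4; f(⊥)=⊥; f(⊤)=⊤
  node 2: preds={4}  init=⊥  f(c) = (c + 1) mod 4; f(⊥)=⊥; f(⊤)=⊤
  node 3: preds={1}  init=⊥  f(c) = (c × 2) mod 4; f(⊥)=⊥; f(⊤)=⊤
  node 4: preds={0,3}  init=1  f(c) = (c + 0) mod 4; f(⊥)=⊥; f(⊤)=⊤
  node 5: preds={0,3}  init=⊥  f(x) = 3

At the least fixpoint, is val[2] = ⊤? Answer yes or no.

Worklist (15 pops):
  #1 pop 0: in=⊥ → ⊥ (no change)
  #2 pop 1: in=⊥ → ⊥ (no change)
  #3 pop 2: in=1 → 2 (was ⊥); enqueue []
  #4 pop 3: in=⊥ → ⊥ (no change)
  #5 pop 4: in=⊥ → 1 (no change)
  #6 pop 5: in=⊥ → 3 (was ⊥); enqueue [0,1]
  #7 pop 0: in=3 → 3 (was ⊥); enqueue [4,5]
  #8 pop 1: in=3 → 2 (was ⊥); enqueue [0,3]
  #9 pop 4: in=3 → ⊤ (was 1); enqueue [2]
  #10 pop 5: in=3 → 3 (no change)
  #11 pop 0: in=⊤ → ⊤ (was 3); enqueue [4,5]
  #12 pop 3: in=2 → 0 (was ⊥); enqueue []
  #13 pop 2: in=⊤ → ⊤ (was 2); enqueue []
  #14 pop 4: in=⊤ → ⊤ (no change)
  #15 pop 5: in=⊤ → 3 (no change)

Fixpoint:
  val[0] = ⊤
  val[1] = 2
  val[2] = ⊤
  val[3] = 0
  val[4] = ⊤
  val[5] = 3

yes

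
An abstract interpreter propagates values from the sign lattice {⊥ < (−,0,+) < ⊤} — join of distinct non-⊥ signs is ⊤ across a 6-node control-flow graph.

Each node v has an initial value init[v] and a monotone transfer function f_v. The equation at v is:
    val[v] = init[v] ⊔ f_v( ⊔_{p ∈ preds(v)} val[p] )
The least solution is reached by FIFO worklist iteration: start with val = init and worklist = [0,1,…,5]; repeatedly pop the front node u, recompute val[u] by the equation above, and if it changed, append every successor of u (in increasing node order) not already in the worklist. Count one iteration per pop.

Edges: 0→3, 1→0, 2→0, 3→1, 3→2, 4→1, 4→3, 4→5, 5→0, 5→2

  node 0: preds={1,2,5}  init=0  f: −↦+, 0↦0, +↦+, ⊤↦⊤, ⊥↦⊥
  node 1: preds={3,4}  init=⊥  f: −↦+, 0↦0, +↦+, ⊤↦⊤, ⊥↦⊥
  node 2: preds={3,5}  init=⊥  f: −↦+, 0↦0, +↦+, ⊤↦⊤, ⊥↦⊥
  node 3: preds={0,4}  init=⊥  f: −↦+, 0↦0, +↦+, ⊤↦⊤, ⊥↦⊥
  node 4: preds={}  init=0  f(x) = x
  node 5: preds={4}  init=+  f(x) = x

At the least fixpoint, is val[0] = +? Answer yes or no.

Iteration log — 10 steps:
  step 1. node 0  ⊔preds=+  new=⊤  old=0  +wl: 
  step 2. node 1  ⊔preds=0  new=0  old=⊥  +wl: 0
  step 3. node 2  ⊔preds=+  new=+  old=⊥  +wl: 
  step 4. node 3  ⊔preds=⊤  new=⊤  old=⊥  +wl: 1,2
  step 5. node 4  ⊔preds=⊥  new=0  stable
  step 6. node 5  ⊔preds=0  new=⊤  old=+  +wl: 
  step 7. node 0  ⊔preds=⊤  new=⊤  stable
  step 8. node 1  ⊔preds=⊤  new=⊤  old=0  +wl: 0
  step 9. node 2  ⊔preds=⊤  new=⊤  old=+  +wl: 
  step 10. node 0  ⊔preds=⊤  new=⊤  stable

Least fixpoint reached:
  node 0: ⊤
  node 1: ⊤
  node 2: ⊤
  node 3: ⊤
  node 4: 0
  node 5: ⊤

no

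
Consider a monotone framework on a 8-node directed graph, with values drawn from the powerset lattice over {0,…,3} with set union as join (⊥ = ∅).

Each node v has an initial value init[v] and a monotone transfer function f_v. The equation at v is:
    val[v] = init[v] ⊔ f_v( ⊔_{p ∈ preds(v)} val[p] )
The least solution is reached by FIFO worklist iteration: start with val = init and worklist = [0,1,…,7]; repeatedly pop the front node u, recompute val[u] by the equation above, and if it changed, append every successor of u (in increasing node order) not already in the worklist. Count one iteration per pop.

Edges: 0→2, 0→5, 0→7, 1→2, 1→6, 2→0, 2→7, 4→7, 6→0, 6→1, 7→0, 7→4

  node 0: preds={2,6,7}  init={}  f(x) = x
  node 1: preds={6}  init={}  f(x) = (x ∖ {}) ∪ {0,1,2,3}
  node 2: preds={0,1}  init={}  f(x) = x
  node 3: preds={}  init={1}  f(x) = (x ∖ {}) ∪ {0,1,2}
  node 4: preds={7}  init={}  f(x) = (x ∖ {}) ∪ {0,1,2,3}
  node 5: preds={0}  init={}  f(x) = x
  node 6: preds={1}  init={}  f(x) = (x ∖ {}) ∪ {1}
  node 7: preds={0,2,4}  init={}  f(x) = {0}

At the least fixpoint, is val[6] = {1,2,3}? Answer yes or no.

no

Worklist (14 pops):
  #1 pop 0: in={} → {} (no change)
  #2 pop 1: in={} → {0,1,2,3} (was {}); enqueue []
  #3 pop 2: in={0,1,2,3} → {0,1,2,3} (was {}); enqueue [0]
  #4 pop 3: in={} → {0,1,2} (was {1}); enqueue []
  #5 pop 4: in={} → {0,1,2,3} (was {}); enqueue []
  #6 pop 5: in={} → {} (no change)
  #7 pop 6: in={0,1,2,3} → {0,1,2,3} (was {}); enqueue [1]
  #8 pop 7: in={0,1,2,3} → {0} (was {}); enqueue [4]
  #9 pop 0: in={0,1,2,3} → {0,1,2,3} (was {}); enqueue [2,5,7]
  #10 pop 1: in={0,1,2,3} → {0,1,2,3} (no change)
  #11 pop 4: in={0} → {0,1,2,3} (no change)
  #12 pop 2: in={0,1,2,3} → {0,1,2,3} (no change)
  #13 pop 5: in={0,1,2,3} → {0,1,2,3} (was {}); enqueue []
  #14 pop 7: in={0,1,2,3} → {0} (no change)

Fixpoint:
  val[0] = {0,1,2,3}
  val[1] = {0,1,2,3}
  val[2] = {0,1,2,3}
  val[3] = {0,1,2}
  val[4] = {0,1,2,3}
  val[5] = {0,1,2,3}
  val[6] = {0,1,2,3}
  val[7] = {0}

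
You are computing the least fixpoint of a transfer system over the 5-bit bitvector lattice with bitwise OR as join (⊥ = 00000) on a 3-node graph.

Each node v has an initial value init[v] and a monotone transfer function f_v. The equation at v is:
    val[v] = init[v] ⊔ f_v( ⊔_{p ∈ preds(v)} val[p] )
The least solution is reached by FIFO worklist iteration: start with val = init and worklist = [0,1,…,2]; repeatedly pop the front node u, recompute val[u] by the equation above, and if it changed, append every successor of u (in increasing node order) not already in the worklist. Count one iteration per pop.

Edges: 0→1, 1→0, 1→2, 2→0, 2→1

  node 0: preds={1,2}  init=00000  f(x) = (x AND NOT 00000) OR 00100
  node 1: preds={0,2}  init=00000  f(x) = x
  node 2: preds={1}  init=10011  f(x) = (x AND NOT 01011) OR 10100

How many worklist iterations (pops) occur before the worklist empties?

Trace (5 dequeues):
  [1] u=0 | in 10011 | out 10111 | prev 00000 | push {}
  [2] u=1 | in 10111 | out 10111 | prev 00000 | push {0}
  [3] u=2 | in 10111 | out 10111 | prev 10011 | push {1}
  [4] u=0 | in 10111 | out 10111 | ==
  [5] u=1 | in 10111 | out 10111 | ==

Converged values:
  [0] 10111
  [1] 10111
  [2] 10111

5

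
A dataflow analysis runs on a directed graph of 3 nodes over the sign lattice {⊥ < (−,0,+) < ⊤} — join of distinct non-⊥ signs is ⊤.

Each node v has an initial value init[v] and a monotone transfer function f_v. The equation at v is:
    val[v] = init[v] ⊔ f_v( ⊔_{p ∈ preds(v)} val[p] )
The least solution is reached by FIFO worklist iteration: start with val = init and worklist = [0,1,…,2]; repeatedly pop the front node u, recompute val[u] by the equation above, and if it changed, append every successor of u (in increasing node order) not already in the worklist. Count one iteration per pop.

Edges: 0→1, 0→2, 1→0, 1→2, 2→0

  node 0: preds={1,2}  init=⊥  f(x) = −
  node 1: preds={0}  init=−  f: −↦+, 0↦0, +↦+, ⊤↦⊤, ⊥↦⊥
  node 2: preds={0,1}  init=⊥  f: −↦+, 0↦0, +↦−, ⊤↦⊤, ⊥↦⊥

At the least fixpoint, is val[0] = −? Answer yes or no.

yes

Iteration log — 4 steps:
  step 1. node 0  ⊔preds=−  new=−  old=⊥  +wl: 
  step 2. node 1  ⊔preds=−  new=⊤  old=−  +wl: 0
  step 3. node 2  ⊔preds=⊤  new=⊤  old=⊥  +wl: 
  step 4. node 0  ⊔preds=⊤  new=−  stable

Least fixpoint reached:
  node 0: −
  node 1: ⊤
  node 2: ⊤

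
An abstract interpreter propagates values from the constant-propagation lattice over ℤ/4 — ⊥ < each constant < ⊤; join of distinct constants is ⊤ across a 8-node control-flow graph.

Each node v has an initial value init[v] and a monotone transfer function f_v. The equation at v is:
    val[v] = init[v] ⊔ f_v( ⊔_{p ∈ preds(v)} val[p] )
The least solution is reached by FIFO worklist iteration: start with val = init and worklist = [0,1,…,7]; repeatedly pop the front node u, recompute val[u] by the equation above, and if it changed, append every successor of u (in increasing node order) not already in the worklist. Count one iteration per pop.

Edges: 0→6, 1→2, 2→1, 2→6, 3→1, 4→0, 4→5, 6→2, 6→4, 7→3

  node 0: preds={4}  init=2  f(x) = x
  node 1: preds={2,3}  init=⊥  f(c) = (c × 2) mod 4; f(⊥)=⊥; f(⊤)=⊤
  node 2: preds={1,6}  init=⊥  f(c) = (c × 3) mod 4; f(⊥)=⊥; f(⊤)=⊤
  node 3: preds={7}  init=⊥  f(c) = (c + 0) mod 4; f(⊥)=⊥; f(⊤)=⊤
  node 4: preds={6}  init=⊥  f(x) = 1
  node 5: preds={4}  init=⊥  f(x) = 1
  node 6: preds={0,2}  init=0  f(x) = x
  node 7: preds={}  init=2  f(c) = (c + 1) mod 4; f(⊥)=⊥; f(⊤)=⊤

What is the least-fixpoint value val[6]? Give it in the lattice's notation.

⊤

Trace (14 dequeues):
  [1] u=0 | in ⊥ | out 2 | ==
  [2] u=1 | in ⊥ | out ⊥ | ==
  [3] u=2 | in 0 | out 0 | prev ⊥ | push {1}
  [4] u=3 | in 2 | out 2 | prev ⊥ | push {}
  [5] u=4 | in 0 | out 1 | prev ⊥ | push {0}
  [6] u=5 | in 1 | out 1 | prev ⊥ | push {}
  [7] u=6 | in ⊤ | out ⊤ | prev 0 | push {2,4}
  [8] u=7 | in ⊥ | out 2 | ==
  [9] u=1 | in ⊤ | out ⊤ | prev ⊥ | push {}
  [10] u=0 | in 1 | out ⊤ | prev 2 | push {6}
  [11] u=2 | in ⊤ | out ⊤ | prev 0 | push {1}
  [12] u=4 | in ⊤ | out 1 | ==
  [13] u=6 | in ⊤ | out ⊤ | ==
  [14] u=1 | in ⊤ | out ⊤ | ==

Converged values:
  [0] ⊤
  [1] ⊤
  [2] ⊤
  [3] 2
  [4] 1
  [5] 1
  [6] ⊤
  [7] 2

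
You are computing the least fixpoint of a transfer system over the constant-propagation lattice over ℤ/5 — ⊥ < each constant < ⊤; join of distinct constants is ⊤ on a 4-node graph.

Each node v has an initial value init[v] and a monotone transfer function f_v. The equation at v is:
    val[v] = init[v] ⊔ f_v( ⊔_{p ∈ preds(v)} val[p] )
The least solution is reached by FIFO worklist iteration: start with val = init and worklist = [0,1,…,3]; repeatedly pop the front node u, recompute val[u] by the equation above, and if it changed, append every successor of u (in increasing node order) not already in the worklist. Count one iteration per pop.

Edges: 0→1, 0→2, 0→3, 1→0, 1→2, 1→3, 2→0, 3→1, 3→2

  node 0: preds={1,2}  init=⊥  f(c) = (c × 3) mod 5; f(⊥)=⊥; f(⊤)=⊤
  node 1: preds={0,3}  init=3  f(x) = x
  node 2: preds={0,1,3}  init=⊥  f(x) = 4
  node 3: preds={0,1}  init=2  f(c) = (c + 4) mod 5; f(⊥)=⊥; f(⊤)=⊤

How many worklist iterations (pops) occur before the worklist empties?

Iteration log — 8 steps:
  step 1. node 0  ⊔preds=3  new=4  old=⊥  +wl: 
  step 2. node 1  ⊔preds=⊤  new=⊤  old=3  +wl: 0
  step 3. node 2  ⊔preds=⊤  new=4  old=⊥  +wl: 
  step 4. node 3  ⊔preds=⊤  new=⊤  old=2  +wl: 1,2
  step 5. node 0  ⊔preds=⊤  new=⊤  old=4  +wl: 3
  step 6. node 1  ⊔preds=⊤  new=⊤  stable
  step 7. node 2  ⊔preds=⊤  new=4  stable
  step 8. node 3  ⊔preds=⊤  new=⊤  stable

Least fixpoint reached:
  node 0: ⊤
  node 1: ⊤
  node 2: 4
  node 3: ⊤

8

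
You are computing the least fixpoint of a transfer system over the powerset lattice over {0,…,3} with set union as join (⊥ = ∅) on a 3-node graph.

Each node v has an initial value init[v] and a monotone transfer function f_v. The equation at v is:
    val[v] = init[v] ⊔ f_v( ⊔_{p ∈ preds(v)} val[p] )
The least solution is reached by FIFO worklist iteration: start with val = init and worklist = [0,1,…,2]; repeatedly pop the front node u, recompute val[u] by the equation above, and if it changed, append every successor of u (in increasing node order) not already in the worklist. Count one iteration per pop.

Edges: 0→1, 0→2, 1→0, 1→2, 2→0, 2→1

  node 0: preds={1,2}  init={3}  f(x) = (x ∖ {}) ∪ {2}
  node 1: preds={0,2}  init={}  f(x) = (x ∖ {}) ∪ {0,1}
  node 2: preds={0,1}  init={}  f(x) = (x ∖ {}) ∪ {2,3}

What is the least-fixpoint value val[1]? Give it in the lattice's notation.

{0,1,2,3}

Worklist (6 pops):
  #1 pop 0: in={} → {2,3} (was {3}); enqueue []
  #2 pop 1: in={2,3} → {0,1,2,3} (was {}); enqueue [0]
  #3 pop 2: in={0,1,2,3} → {0,1,2,3} (was {}); enqueue [1]
  #4 pop 0: in={0,1,2,3} → {0,1,2,3} (was {2,3}); enqueue [2]
  #5 pop 1: in={0,1,2,3} → {0,1,2,3} (no change)
  #6 pop 2: in={0,1,2,3} → {0,1,2,3} (no change)

Fixpoint:
  val[0] = {0,1,2,3}
  val[1] = {0,1,2,3}
  val[2] = {0,1,2,3}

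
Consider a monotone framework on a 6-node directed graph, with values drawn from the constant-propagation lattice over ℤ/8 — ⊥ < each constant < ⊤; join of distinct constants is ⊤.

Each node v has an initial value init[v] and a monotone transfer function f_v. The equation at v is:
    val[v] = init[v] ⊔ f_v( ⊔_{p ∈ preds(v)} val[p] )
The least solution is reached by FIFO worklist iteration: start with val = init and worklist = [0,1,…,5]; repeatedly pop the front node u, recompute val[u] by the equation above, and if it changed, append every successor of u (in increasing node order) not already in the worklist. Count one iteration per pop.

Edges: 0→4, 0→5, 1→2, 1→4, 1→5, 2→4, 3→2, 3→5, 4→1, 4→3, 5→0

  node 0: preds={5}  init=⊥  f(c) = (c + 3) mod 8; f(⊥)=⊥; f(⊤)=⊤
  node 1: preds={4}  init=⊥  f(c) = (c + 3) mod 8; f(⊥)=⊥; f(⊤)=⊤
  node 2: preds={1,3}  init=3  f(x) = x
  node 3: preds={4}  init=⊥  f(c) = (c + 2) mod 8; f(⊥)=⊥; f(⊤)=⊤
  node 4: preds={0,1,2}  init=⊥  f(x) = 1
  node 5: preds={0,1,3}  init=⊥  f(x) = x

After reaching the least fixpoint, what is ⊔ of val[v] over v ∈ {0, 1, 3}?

⊤

Worklist (14 pops):
  #1 pop 0: in=⊥ → ⊥ (no change)
  #2 pop 1: in=⊥ → ⊥ (no change)
  #3 pop 2: in=⊥ → 3 (no change)
  #4 pop 3: in=⊥ → ⊥ (no change)
  #5 pop 4: in=3 → 1 (was ⊥); enqueue [1,3]
  #6 pop 5: in=⊥ → ⊥ (no change)
  #7 pop 1: in=1 → 4 (was ⊥); enqueue [2,4,5]
  #8 pop 3: in=1 → 3 (was ⊥); enqueue []
  #9 pop 2: in=⊤ → ⊤ (was 3); enqueue []
  #10 pop 4: in=⊤ → 1 (no change)
  #11 pop 5: in=⊤ → ⊤ (was ⊥); enqueue [0]
  #12 pop 0: in=⊤ → ⊤ (was ⊥); enqueue [4,5]
  #13 pop 4: in=⊤ → 1 (no change)
  #14 pop 5: in=⊤ → ⊤ (no change)

Fixpoint:
  val[0] = ⊤
  val[1] = 4
  val[2] = ⊤
  val[3] = 3
  val[4] = 1
  val[5] = ⊤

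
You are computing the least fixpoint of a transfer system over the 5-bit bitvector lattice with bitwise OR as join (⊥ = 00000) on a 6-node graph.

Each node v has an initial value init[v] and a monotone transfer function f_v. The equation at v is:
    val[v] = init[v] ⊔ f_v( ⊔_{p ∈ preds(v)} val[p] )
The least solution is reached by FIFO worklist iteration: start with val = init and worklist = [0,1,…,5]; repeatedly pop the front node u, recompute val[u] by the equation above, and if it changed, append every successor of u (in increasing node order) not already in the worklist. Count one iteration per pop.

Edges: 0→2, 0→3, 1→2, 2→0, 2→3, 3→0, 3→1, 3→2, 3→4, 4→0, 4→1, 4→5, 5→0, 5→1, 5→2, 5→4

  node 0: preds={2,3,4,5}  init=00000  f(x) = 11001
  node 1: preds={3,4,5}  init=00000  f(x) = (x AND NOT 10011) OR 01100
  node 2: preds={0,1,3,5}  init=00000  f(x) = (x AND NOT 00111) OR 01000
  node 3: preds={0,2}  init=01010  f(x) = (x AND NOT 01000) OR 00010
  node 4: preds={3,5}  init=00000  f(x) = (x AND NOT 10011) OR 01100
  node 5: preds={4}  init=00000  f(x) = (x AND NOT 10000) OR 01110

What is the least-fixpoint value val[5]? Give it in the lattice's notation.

01110

Iteration log — 10 steps:
  step 1. node 0  ⊔preds=01010  new=11001  old=00000  +wl: 
  step 2. node 1  ⊔preds=01010  new=01100  old=00000  +wl: 
  step 3. node 2  ⊔preds=11111  new=11000  old=00000  +wl: 0
  step 4. node 3  ⊔preds=11001  new=11011  old=01010  +wl: 1,2
  step 5. node 4  ⊔preds=11011  new=01100  old=00000  +wl: 
  step 6. node 5  ⊔preds=01100  new=01110  old=00000  +wl: 4
  step 7. node 0  ⊔preds=11111  new=11001  stable
  step 8. node 1  ⊔preds=11111  new=01100  stable
  step 9. node 2  ⊔preds=11111  new=11000  stable
  step 10. node 4  ⊔preds=11111  new=01100  stable

Least fixpoint reached:
  node 0: 11001
  node 1: 01100
  node 2: 11000
  node 3: 11011
  node 4: 01100
  node 5: 01110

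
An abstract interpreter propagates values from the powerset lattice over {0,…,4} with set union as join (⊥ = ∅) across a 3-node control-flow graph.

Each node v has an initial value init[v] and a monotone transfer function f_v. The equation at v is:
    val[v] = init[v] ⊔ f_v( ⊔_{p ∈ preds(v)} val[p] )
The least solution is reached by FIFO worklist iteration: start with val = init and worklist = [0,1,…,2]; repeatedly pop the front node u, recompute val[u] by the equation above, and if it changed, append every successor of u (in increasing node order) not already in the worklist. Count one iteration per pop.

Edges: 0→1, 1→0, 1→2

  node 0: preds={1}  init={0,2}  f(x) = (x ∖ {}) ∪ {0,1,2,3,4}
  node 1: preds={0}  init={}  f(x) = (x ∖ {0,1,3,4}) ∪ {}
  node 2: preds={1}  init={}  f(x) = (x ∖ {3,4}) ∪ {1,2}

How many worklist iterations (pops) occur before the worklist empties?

Iteration log — 4 steps:
  step 1. node 0  ⊔preds={}  new={0,1,2,3,4}  old={0,2}  +wl: 
  step 2. node 1  ⊔preds={0,1,2,3,4}  new={2}  old={}  +wl: 0
  step 3. node 2  ⊔preds={2}  new={1,2}  old={}  +wl: 
  step 4. node 0  ⊔preds={2}  new={0,1,2,3,4}  stable

Least fixpoint reached:
  node 0: {0,1,2,3,4}
  node 1: {2}
  node 2: {1,2}

4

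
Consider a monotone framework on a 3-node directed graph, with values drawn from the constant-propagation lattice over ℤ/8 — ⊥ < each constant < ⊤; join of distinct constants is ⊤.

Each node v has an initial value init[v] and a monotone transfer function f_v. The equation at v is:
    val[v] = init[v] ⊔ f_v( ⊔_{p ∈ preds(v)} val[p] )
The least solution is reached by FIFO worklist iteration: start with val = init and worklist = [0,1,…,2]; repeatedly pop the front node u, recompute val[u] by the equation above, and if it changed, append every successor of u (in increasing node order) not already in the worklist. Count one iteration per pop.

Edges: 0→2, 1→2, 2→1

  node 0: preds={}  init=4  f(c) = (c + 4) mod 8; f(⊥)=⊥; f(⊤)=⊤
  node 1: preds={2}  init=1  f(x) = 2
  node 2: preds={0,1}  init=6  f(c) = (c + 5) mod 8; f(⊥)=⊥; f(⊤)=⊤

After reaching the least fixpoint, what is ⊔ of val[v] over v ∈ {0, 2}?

⊤

Iteration log — 4 steps:
  step 1. node 0  ⊔preds=⊥  new=4  stable
  step 2. node 1  ⊔preds=6  new=⊤  old=1  +wl: 
  step 3. node 2  ⊔preds=⊤  new=⊤  old=6  +wl: 1
  step 4. node 1  ⊔preds=⊤  new=⊤  stable

Least fixpoint reached:
  node 0: 4
  node 1: ⊤
  node 2: ⊤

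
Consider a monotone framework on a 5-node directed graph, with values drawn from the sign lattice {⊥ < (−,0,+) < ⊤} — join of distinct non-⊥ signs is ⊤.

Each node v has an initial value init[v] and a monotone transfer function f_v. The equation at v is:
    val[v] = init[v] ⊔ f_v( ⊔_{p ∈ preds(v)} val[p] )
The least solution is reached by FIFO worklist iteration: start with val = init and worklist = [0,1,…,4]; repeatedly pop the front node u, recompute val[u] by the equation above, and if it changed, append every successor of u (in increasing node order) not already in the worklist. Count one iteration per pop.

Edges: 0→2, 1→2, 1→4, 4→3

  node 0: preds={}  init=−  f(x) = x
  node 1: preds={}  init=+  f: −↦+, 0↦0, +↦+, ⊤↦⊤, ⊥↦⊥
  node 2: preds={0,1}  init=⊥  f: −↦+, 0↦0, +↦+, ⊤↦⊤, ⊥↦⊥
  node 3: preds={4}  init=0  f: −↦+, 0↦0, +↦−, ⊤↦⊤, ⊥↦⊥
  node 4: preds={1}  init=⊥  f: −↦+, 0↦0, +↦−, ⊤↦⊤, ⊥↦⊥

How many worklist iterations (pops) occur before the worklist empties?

6

Trace (6 dequeues):
  [1] u=0 | in ⊥ | out − | ==
  [2] u=1 | in ⊥ | out + | ==
  [3] u=2 | in ⊤ | out ⊤ | prev ⊥ | push {}
  [4] u=3 | in ⊥ | out 0 | ==
  [5] u=4 | in + | out − | prev ⊥ | push {3}
  [6] u=3 | in − | out ⊤ | prev 0 | push {}

Converged values:
  [0] −
  [1] +
  [2] ⊤
  [3] ⊤
  [4] −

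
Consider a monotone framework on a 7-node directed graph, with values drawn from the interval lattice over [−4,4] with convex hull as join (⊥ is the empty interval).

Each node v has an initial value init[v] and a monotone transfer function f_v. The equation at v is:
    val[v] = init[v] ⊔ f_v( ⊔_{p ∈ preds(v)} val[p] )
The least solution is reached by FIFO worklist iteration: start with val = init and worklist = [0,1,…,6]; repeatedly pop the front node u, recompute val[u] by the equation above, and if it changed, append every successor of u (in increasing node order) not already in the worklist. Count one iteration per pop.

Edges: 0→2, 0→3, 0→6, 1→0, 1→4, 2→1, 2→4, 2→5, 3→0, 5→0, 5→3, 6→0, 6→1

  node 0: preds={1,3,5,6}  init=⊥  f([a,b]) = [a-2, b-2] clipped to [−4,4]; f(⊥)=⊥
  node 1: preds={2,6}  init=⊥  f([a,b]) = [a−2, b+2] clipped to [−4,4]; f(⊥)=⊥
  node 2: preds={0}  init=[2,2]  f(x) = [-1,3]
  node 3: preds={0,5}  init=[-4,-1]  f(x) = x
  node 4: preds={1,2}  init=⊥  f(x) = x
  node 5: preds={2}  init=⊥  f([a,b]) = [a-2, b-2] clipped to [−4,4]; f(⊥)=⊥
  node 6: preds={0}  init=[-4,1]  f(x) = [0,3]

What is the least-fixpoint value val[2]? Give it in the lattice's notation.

[-1,3]

Worklist (13 pops):
  #1 pop 0: in=[-4,1] → [-4,-1] (was ⊥); enqueue []
  #2 pop 1: in=[-4,2] → [-4,4] (was ⊥); enqueue [0]
  #3 pop 2: in=[-4,-1] → [-1,3] (was [2,2]); enqueue [1]
  #4 pop 3: in=[-4,-1] → [-4,-1] (no change)
  #5 pop 4: in=[-4,4] → [-4,4] (was ⊥); enqueue []
  #6 pop 5: in=[-1,3] → [-3,1] (was ⊥); enqueue [3]
  #7 pop 6: in=[-4,-1] → [-4,3] (was [-4,1]); enqueue []
  #8 pop 0: in=[-4,4] → [-4,2] (was [-4,-1]); enqueue [2,6]
  #9 pop 1: in=[-4,3] → [-4,4] (no change)
  #10 pop 3: in=[-4,2] → [-4,2] (was [-4,-1]); enqueue [0]
  #11 pop 2: in=[-4,2] → [-1,3] (no change)
  #12 pop 6: in=[-4,2] → [-4,3] (no change)
  #13 pop 0: in=[-4,4] → [-4,2] (no change)

Fixpoint:
  val[0] = [-4,2]
  val[1] = [-4,4]
  val[2] = [-1,3]
  val[3] = [-4,2]
  val[4] = [-4,4]
  val[5] = [-3,1]
  val[6] = [-4,3]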